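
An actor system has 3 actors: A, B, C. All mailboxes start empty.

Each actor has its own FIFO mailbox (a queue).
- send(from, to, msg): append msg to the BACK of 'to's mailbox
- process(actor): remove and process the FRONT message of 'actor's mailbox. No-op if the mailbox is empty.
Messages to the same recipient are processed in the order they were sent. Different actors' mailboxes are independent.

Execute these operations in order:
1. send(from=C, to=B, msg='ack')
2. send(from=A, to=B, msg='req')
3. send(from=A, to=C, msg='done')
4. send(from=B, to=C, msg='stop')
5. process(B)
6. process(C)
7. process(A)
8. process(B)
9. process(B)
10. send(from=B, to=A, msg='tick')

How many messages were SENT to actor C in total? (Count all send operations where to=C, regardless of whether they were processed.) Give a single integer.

After 1 (send(from=C, to=B, msg='ack')): A:[] B:[ack] C:[]
After 2 (send(from=A, to=B, msg='req')): A:[] B:[ack,req] C:[]
After 3 (send(from=A, to=C, msg='done')): A:[] B:[ack,req] C:[done]
After 4 (send(from=B, to=C, msg='stop')): A:[] B:[ack,req] C:[done,stop]
After 5 (process(B)): A:[] B:[req] C:[done,stop]
After 6 (process(C)): A:[] B:[req] C:[stop]
After 7 (process(A)): A:[] B:[req] C:[stop]
After 8 (process(B)): A:[] B:[] C:[stop]
After 9 (process(B)): A:[] B:[] C:[stop]
After 10 (send(from=B, to=A, msg='tick')): A:[tick] B:[] C:[stop]

Answer: 2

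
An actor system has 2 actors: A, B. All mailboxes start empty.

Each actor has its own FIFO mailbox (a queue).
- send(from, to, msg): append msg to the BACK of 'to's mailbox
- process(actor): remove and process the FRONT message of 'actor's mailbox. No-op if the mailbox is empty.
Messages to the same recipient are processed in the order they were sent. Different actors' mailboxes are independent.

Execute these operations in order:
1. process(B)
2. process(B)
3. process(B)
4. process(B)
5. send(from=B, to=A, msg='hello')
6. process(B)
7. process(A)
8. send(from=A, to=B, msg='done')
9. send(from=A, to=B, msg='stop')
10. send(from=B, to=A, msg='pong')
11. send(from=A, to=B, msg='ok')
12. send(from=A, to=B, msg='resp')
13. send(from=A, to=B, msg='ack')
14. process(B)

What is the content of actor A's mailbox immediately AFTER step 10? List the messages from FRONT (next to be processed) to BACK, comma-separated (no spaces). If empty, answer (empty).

After 1 (process(B)): A:[] B:[]
After 2 (process(B)): A:[] B:[]
After 3 (process(B)): A:[] B:[]
After 4 (process(B)): A:[] B:[]
After 5 (send(from=B, to=A, msg='hello')): A:[hello] B:[]
After 6 (process(B)): A:[hello] B:[]
After 7 (process(A)): A:[] B:[]
After 8 (send(from=A, to=B, msg='done')): A:[] B:[done]
After 9 (send(from=A, to=B, msg='stop')): A:[] B:[done,stop]
After 10 (send(from=B, to=A, msg='pong')): A:[pong] B:[done,stop]

pong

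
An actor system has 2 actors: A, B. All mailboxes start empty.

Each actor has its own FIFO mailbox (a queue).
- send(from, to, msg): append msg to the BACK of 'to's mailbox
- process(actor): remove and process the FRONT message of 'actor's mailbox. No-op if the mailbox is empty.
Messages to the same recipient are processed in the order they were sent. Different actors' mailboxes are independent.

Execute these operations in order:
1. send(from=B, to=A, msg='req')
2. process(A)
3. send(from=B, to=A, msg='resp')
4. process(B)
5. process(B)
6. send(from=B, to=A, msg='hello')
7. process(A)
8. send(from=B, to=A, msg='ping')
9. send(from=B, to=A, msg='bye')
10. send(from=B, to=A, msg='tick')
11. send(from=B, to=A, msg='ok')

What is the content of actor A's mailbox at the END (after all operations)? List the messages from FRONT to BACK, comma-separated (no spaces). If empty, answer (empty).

Answer: hello,ping,bye,tick,ok

Derivation:
After 1 (send(from=B, to=A, msg='req')): A:[req] B:[]
After 2 (process(A)): A:[] B:[]
After 3 (send(from=B, to=A, msg='resp')): A:[resp] B:[]
After 4 (process(B)): A:[resp] B:[]
After 5 (process(B)): A:[resp] B:[]
After 6 (send(from=B, to=A, msg='hello')): A:[resp,hello] B:[]
After 7 (process(A)): A:[hello] B:[]
After 8 (send(from=B, to=A, msg='ping')): A:[hello,ping] B:[]
After 9 (send(from=B, to=A, msg='bye')): A:[hello,ping,bye] B:[]
After 10 (send(from=B, to=A, msg='tick')): A:[hello,ping,bye,tick] B:[]
After 11 (send(from=B, to=A, msg='ok')): A:[hello,ping,bye,tick,ok] B:[]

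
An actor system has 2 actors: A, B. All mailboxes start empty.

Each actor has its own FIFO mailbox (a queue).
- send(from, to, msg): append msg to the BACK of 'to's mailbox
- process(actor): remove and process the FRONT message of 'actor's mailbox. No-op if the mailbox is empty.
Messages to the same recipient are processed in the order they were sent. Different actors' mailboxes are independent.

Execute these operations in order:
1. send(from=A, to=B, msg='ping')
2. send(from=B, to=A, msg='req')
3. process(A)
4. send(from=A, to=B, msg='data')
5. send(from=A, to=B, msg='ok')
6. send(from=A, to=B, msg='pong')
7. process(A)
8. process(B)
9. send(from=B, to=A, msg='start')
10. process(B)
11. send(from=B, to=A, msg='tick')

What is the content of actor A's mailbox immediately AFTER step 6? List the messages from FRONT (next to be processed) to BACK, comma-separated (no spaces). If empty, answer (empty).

After 1 (send(from=A, to=B, msg='ping')): A:[] B:[ping]
After 2 (send(from=B, to=A, msg='req')): A:[req] B:[ping]
After 3 (process(A)): A:[] B:[ping]
After 4 (send(from=A, to=B, msg='data')): A:[] B:[ping,data]
After 5 (send(from=A, to=B, msg='ok')): A:[] B:[ping,data,ok]
After 6 (send(from=A, to=B, msg='pong')): A:[] B:[ping,data,ok,pong]

(empty)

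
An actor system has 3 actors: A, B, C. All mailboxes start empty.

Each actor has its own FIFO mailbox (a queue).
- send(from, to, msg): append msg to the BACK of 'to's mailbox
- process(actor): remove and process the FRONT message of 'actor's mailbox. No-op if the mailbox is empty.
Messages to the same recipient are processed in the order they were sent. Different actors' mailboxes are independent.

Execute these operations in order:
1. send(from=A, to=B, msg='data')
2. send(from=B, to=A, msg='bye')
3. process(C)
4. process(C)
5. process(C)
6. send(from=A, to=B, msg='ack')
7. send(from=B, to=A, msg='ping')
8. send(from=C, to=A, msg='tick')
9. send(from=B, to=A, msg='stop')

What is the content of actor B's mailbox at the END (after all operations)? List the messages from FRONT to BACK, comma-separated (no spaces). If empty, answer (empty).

After 1 (send(from=A, to=B, msg='data')): A:[] B:[data] C:[]
After 2 (send(from=B, to=A, msg='bye')): A:[bye] B:[data] C:[]
After 3 (process(C)): A:[bye] B:[data] C:[]
After 4 (process(C)): A:[bye] B:[data] C:[]
After 5 (process(C)): A:[bye] B:[data] C:[]
After 6 (send(from=A, to=B, msg='ack')): A:[bye] B:[data,ack] C:[]
After 7 (send(from=B, to=A, msg='ping')): A:[bye,ping] B:[data,ack] C:[]
After 8 (send(from=C, to=A, msg='tick')): A:[bye,ping,tick] B:[data,ack] C:[]
After 9 (send(from=B, to=A, msg='stop')): A:[bye,ping,tick,stop] B:[data,ack] C:[]

Answer: data,ack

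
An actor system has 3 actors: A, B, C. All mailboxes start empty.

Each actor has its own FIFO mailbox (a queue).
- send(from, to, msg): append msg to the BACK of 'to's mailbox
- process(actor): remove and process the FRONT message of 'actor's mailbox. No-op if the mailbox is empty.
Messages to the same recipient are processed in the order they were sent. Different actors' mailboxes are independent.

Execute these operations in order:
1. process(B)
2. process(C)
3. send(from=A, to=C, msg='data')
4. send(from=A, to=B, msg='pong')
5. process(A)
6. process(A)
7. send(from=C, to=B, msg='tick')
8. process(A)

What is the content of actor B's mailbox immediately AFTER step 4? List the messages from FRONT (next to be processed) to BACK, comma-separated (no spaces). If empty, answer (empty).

After 1 (process(B)): A:[] B:[] C:[]
After 2 (process(C)): A:[] B:[] C:[]
After 3 (send(from=A, to=C, msg='data')): A:[] B:[] C:[data]
After 4 (send(from=A, to=B, msg='pong')): A:[] B:[pong] C:[data]

pong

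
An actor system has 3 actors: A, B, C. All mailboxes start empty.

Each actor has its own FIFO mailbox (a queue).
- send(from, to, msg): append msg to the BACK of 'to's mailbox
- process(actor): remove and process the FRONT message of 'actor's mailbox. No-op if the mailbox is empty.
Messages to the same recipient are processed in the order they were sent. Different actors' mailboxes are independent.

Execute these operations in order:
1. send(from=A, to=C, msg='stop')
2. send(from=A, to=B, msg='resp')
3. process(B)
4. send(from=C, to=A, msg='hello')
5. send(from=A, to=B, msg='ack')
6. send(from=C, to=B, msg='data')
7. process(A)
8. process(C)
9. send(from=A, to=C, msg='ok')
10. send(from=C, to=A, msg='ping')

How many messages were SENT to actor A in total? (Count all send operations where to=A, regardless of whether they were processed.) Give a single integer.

After 1 (send(from=A, to=C, msg='stop')): A:[] B:[] C:[stop]
After 2 (send(from=A, to=B, msg='resp')): A:[] B:[resp] C:[stop]
After 3 (process(B)): A:[] B:[] C:[stop]
After 4 (send(from=C, to=A, msg='hello')): A:[hello] B:[] C:[stop]
After 5 (send(from=A, to=B, msg='ack')): A:[hello] B:[ack] C:[stop]
After 6 (send(from=C, to=B, msg='data')): A:[hello] B:[ack,data] C:[stop]
After 7 (process(A)): A:[] B:[ack,data] C:[stop]
After 8 (process(C)): A:[] B:[ack,data] C:[]
After 9 (send(from=A, to=C, msg='ok')): A:[] B:[ack,data] C:[ok]
After 10 (send(from=C, to=A, msg='ping')): A:[ping] B:[ack,data] C:[ok]

Answer: 2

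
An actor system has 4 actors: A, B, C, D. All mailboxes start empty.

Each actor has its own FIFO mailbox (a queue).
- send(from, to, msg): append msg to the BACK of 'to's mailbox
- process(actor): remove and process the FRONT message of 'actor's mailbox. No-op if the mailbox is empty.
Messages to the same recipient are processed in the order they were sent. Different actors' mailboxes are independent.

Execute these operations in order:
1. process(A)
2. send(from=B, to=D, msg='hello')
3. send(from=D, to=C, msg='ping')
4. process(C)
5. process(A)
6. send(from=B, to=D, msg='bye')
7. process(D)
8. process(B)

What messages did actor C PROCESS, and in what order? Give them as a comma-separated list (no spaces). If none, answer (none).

After 1 (process(A)): A:[] B:[] C:[] D:[]
After 2 (send(from=B, to=D, msg='hello')): A:[] B:[] C:[] D:[hello]
After 3 (send(from=D, to=C, msg='ping')): A:[] B:[] C:[ping] D:[hello]
After 4 (process(C)): A:[] B:[] C:[] D:[hello]
After 5 (process(A)): A:[] B:[] C:[] D:[hello]
After 6 (send(from=B, to=D, msg='bye')): A:[] B:[] C:[] D:[hello,bye]
After 7 (process(D)): A:[] B:[] C:[] D:[bye]
After 8 (process(B)): A:[] B:[] C:[] D:[bye]

Answer: ping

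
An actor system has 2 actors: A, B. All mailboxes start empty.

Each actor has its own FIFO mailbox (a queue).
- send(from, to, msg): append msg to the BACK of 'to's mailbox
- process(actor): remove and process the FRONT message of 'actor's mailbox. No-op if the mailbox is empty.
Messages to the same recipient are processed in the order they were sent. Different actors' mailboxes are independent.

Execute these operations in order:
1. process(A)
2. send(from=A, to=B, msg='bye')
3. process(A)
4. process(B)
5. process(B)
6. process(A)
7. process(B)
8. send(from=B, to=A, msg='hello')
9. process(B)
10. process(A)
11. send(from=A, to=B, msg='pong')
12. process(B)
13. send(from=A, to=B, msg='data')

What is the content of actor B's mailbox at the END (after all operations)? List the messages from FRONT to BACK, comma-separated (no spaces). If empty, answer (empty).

After 1 (process(A)): A:[] B:[]
After 2 (send(from=A, to=B, msg='bye')): A:[] B:[bye]
After 3 (process(A)): A:[] B:[bye]
After 4 (process(B)): A:[] B:[]
After 5 (process(B)): A:[] B:[]
After 6 (process(A)): A:[] B:[]
After 7 (process(B)): A:[] B:[]
After 8 (send(from=B, to=A, msg='hello')): A:[hello] B:[]
After 9 (process(B)): A:[hello] B:[]
After 10 (process(A)): A:[] B:[]
After 11 (send(from=A, to=B, msg='pong')): A:[] B:[pong]
After 12 (process(B)): A:[] B:[]
After 13 (send(from=A, to=B, msg='data')): A:[] B:[data]

Answer: data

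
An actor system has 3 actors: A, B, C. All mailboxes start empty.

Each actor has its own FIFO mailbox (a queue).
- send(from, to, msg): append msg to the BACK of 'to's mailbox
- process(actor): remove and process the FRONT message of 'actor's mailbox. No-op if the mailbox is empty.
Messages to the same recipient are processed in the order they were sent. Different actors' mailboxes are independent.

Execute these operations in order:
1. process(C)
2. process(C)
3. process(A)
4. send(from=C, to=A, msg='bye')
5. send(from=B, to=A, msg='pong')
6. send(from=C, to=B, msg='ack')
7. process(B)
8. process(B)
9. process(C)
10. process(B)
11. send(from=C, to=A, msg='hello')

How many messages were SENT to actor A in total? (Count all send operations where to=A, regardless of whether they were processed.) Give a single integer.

Answer: 3

Derivation:
After 1 (process(C)): A:[] B:[] C:[]
After 2 (process(C)): A:[] B:[] C:[]
After 3 (process(A)): A:[] B:[] C:[]
After 4 (send(from=C, to=A, msg='bye')): A:[bye] B:[] C:[]
After 5 (send(from=B, to=A, msg='pong')): A:[bye,pong] B:[] C:[]
After 6 (send(from=C, to=B, msg='ack')): A:[bye,pong] B:[ack] C:[]
After 7 (process(B)): A:[bye,pong] B:[] C:[]
After 8 (process(B)): A:[bye,pong] B:[] C:[]
After 9 (process(C)): A:[bye,pong] B:[] C:[]
After 10 (process(B)): A:[bye,pong] B:[] C:[]
After 11 (send(from=C, to=A, msg='hello')): A:[bye,pong,hello] B:[] C:[]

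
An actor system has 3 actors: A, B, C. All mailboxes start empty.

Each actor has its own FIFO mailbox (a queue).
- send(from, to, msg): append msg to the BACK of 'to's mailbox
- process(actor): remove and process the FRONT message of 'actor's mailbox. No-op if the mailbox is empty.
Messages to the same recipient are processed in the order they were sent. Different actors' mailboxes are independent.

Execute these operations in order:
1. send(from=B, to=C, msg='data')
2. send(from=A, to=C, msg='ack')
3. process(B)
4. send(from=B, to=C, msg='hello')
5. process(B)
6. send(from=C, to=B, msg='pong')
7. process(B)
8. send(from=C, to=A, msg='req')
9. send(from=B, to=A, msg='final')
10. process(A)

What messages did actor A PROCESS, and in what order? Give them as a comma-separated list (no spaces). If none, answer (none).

After 1 (send(from=B, to=C, msg='data')): A:[] B:[] C:[data]
After 2 (send(from=A, to=C, msg='ack')): A:[] B:[] C:[data,ack]
After 3 (process(B)): A:[] B:[] C:[data,ack]
After 4 (send(from=B, to=C, msg='hello')): A:[] B:[] C:[data,ack,hello]
After 5 (process(B)): A:[] B:[] C:[data,ack,hello]
After 6 (send(from=C, to=B, msg='pong')): A:[] B:[pong] C:[data,ack,hello]
After 7 (process(B)): A:[] B:[] C:[data,ack,hello]
After 8 (send(from=C, to=A, msg='req')): A:[req] B:[] C:[data,ack,hello]
After 9 (send(from=B, to=A, msg='final')): A:[req,final] B:[] C:[data,ack,hello]
After 10 (process(A)): A:[final] B:[] C:[data,ack,hello]

Answer: req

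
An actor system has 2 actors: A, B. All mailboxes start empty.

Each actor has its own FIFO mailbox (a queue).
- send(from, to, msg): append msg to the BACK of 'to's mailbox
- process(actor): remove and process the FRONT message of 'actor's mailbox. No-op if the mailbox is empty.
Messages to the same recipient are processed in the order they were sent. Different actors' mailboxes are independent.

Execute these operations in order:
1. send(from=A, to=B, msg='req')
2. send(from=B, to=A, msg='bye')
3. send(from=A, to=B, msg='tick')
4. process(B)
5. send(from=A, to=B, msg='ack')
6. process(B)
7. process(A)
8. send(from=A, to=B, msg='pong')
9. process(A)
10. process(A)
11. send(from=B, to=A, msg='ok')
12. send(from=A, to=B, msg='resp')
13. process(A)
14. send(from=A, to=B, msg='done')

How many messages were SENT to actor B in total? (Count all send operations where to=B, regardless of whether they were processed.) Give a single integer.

After 1 (send(from=A, to=B, msg='req')): A:[] B:[req]
After 2 (send(from=B, to=A, msg='bye')): A:[bye] B:[req]
After 3 (send(from=A, to=B, msg='tick')): A:[bye] B:[req,tick]
After 4 (process(B)): A:[bye] B:[tick]
After 5 (send(from=A, to=B, msg='ack')): A:[bye] B:[tick,ack]
After 6 (process(B)): A:[bye] B:[ack]
After 7 (process(A)): A:[] B:[ack]
After 8 (send(from=A, to=B, msg='pong')): A:[] B:[ack,pong]
After 9 (process(A)): A:[] B:[ack,pong]
After 10 (process(A)): A:[] B:[ack,pong]
After 11 (send(from=B, to=A, msg='ok')): A:[ok] B:[ack,pong]
After 12 (send(from=A, to=B, msg='resp')): A:[ok] B:[ack,pong,resp]
After 13 (process(A)): A:[] B:[ack,pong,resp]
After 14 (send(from=A, to=B, msg='done')): A:[] B:[ack,pong,resp,done]

Answer: 6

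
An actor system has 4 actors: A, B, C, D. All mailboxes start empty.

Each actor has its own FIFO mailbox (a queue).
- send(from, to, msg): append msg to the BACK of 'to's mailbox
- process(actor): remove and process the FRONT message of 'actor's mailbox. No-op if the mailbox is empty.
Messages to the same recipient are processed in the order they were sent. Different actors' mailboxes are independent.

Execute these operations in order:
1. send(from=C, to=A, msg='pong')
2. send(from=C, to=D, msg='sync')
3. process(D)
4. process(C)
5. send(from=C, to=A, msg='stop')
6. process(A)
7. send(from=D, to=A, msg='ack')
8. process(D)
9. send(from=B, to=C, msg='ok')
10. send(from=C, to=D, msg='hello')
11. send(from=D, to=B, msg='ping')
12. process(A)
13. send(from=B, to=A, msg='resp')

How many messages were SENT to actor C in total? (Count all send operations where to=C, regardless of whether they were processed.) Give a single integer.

Answer: 1

Derivation:
After 1 (send(from=C, to=A, msg='pong')): A:[pong] B:[] C:[] D:[]
After 2 (send(from=C, to=D, msg='sync')): A:[pong] B:[] C:[] D:[sync]
After 3 (process(D)): A:[pong] B:[] C:[] D:[]
After 4 (process(C)): A:[pong] B:[] C:[] D:[]
After 5 (send(from=C, to=A, msg='stop')): A:[pong,stop] B:[] C:[] D:[]
After 6 (process(A)): A:[stop] B:[] C:[] D:[]
After 7 (send(from=D, to=A, msg='ack')): A:[stop,ack] B:[] C:[] D:[]
After 8 (process(D)): A:[stop,ack] B:[] C:[] D:[]
After 9 (send(from=B, to=C, msg='ok')): A:[stop,ack] B:[] C:[ok] D:[]
After 10 (send(from=C, to=D, msg='hello')): A:[stop,ack] B:[] C:[ok] D:[hello]
After 11 (send(from=D, to=B, msg='ping')): A:[stop,ack] B:[ping] C:[ok] D:[hello]
After 12 (process(A)): A:[ack] B:[ping] C:[ok] D:[hello]
After 13 (send(from=B, to=A, msg='resp')): A:[ack,resp] B:[ping] C:[ok] D:[hello]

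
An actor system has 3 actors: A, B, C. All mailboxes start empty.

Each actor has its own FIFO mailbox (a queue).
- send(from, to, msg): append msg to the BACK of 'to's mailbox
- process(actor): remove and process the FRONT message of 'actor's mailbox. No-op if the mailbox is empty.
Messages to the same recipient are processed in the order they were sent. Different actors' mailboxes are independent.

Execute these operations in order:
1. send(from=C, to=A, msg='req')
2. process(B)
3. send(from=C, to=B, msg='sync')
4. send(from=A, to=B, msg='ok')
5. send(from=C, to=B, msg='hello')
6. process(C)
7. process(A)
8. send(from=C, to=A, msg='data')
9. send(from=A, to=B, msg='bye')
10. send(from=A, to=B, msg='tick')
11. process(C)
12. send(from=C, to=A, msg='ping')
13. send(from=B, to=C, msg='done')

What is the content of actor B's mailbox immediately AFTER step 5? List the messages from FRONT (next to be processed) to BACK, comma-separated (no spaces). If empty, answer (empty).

After 1 (send(from=C, to=A, msg='req')): A:[req] B:[] C:[]
After 2 (process(B)): A:[req] B:[] C:[]
After 3 (send(from=C, to=B, msg='sync')): A:[req] B:[sync] C:[]
After 4 (send(from=A, to=B, msg='ok')): A:[req] B:[sync,ok] C:[]
After 5 (send(from=C, to=B, msg='hello')): A:[req] B:[sync,ok,hello] C:[]

sync,ok,hello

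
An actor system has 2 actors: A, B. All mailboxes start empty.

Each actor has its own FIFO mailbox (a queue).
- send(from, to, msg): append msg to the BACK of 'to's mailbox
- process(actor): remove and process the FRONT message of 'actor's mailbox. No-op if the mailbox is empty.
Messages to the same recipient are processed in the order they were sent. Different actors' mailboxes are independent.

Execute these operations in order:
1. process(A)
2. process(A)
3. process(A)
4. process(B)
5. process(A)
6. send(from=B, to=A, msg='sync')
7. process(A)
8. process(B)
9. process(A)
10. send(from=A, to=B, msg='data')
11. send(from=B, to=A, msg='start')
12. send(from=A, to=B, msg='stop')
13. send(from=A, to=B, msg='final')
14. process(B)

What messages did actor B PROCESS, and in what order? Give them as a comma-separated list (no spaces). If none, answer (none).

Answer: data

Derivation:
After 1 (process(A)): A:[] B:[]
After 2 (process(A)): A:[] B:[]
After 3 (process(A)): A:[] B:[]
After 4 (process(B)): A:[] B:[]
After 5 (process(A)): A:[] B:[]
After 6 (send(from=B, to=A, msg='sync')): A:[sync] B:[]
After 7 (process(A)): A:[] B:[]
After 8 (process(B)): A:[] B:[]
After 9 (process(A)): A:[] B:[]
After 10 (send(from=A, to=B, msg='data')): A:[] B:[data]
After 11 (send(from=B, to=A, msg='start')): A:[start] B:[data]
After 12 (send(from=A, to=B, msg='stop')): A:[start] B:[data,stop]
After 13 (send(from=A, to=B, msg='final')): A:[start] B:[data,stop,final]
After 14 (process(B)): A:[start] B:[stop,final]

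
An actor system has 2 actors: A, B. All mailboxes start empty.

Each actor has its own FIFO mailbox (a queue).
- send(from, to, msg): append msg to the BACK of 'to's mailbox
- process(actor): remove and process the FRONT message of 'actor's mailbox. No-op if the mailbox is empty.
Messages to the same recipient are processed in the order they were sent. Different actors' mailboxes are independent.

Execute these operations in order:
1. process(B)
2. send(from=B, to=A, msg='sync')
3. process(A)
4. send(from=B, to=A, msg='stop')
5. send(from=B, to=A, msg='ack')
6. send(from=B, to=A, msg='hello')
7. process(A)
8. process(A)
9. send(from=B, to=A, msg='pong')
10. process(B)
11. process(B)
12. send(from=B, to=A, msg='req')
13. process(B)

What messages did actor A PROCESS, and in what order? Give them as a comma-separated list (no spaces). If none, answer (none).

Answer: sync,stop,ack

Derivation:
After 1 (process(B)): A:[] B:[]
After 2 (send(from=B, to=A, msg='sync')): A:[sync] B:[]
After 3 (process(A)): A:[] B:[]
After 4 (send(from=B, to=A, msg='stop')): A:[stop] B:[]
After 5 (send(from=B, to=A, msg='ack')): A:[stop,ack] B:[]
After 6 (send(from=B, to=A, msg='hello')): A:[stop,ack,hello] B:[]
After 7 (process(A)): A:[ack,hello] B:[]
After 8 (process(A)): A:[hello] B:[]
After 9 (send(from=B, to=A, msg='pong')): A:[hello,pong] B:[]
After 10 (process(B)): A:[hello,pong] B:[]
After 11 (process(B)): A:[hello,pong] B:[]
After 12 (send(from=B, to=A, msg='req')): A:[hello,pong,req] B:[]
After 13 (process(B)): A:[hello,pong,req] B:[]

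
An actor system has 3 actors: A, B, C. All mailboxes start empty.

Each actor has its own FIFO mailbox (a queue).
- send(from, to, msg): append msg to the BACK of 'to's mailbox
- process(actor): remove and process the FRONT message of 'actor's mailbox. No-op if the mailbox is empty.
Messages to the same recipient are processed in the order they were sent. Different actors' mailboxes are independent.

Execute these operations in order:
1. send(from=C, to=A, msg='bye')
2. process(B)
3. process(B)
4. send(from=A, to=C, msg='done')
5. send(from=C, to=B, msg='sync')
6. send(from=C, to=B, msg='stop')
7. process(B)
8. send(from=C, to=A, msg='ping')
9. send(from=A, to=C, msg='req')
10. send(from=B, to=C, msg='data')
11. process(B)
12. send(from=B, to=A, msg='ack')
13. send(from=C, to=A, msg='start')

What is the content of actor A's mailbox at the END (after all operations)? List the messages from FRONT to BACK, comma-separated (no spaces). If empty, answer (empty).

Answer: bye,ping,ack,start

Derivation:
After 1 (send(from=C, to=A, msg='bye')): A:[bye] B:[] C:[]
After 2 (process(B)): A:[bye] B:[] C:[]
After 3 (process(B)): A:[bye] B:[] C:[]
After 4 (send(from=A, to=C, msg='done')): A:[bye] B:[] C:[done]
After 5 (send(from=C, to=B, msg='sync')): A:[bye] B:[sync] C:[done]
After 6 (send(from=C, to=B, msg='stop')): A:[bye] B:[sync,stop] C:[done]
After 7 (process(B)): A:[bye] B:[stop] C:[done]
After 8 (send(from=C, to=A, msg='ping')): A:[bye,ping] B:[stop] C:[done]
After 9 (send(from=A, to=C, msg='req')): A:[bye,ping] B:[stop] C:[done,req]
After 10 (send(from=B, to=C, msg='data')): A:[bye,ping] B:[stop] C:[done,req,data]
After 11 (process(B)): A:[bye,ping] B:[] C:[done,req,data]
After 12 (send(from=B, to=A, msg='ack')): A:[bye,ping,ack] B:[] C:[done,req,data]
After 13 (send(from=C, to=A, msg='start')): A:[bye,ping,ack,start] B:[] C:[done,req,data]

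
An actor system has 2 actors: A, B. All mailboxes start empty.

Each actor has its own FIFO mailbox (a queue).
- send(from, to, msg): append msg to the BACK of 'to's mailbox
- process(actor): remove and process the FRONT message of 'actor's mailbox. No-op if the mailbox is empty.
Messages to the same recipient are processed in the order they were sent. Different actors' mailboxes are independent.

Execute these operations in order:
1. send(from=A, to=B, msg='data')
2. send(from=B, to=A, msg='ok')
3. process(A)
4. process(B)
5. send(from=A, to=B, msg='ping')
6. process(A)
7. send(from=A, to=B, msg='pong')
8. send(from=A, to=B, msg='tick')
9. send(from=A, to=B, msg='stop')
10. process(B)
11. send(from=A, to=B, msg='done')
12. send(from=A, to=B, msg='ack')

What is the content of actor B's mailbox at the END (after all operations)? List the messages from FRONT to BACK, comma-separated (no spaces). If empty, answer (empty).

Answer: pong,tick,stop,done,ack

Derivation:
After 1 (send(from=A, to=B, msg='data')): A:[] B:[data]
After 2 (send(from=B, to=A, msg='ok')): A:[ok] B:[data]
After 3 (process(A)): A:[] B:[data]
After 4 (process(B)): A:[] B:[]
After 5 (send(from=A, to=B, msg='ping')): A:[] B:[ping]
After 6 (process(A)): A:[] B:[ping]
After 7 (send(from=A, to=B, msg='pong')): A:[] B:[ping,pong]
After 8 (send(from=A, to=B, msg='tick')): A:[] B:[ping,pong,tick]
After 9 (send(from=A, to=B, msg='stop')): A:[] B:[ping,pong,tick,stop]
After 10 (process(B)): A:[] B:[pong,tick,stop]
After 11 (send(from=A, to=B, msg='done')): A:[] B:[pong,tick,stop,done]
After 12 (send(from=A, to=B, msg='ack')): A:[] B:[pong,tick,stop,done,ack]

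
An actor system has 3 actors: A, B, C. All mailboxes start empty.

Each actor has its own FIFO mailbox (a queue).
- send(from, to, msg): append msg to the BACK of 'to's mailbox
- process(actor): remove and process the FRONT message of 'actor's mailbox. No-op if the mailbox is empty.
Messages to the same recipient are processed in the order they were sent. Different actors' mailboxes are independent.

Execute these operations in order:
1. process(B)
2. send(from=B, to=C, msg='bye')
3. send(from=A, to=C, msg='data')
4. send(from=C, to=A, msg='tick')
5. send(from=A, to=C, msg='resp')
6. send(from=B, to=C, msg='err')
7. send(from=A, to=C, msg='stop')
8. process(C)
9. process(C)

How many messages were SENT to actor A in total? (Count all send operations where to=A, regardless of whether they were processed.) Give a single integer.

After 1 (process(B)): A:[] B:[] C:[]
After 2 (send(from=B, to=C, msg='bye')): A:[] B:[] C:[bye]
After 3 (send(from=A, to=C, msg='data')): A:[] B:[] C:[bye,data]
After 4 (send(from=C, to=A, msg='tick')): A:[tick] B:[] C:[bye,data]
After 5 (send(from=A, to=C, msg='resp')): A:[tick] B:[] C:[bye,data,resp]
After 6 (send(from=B, to=C, msg='err')): A:[tick] B:[] C:[bye,data,resp,err]
After 7 (send(from=A, to=C, msg='stop')): A:[tick] B:[] C:[bye,data,resp,err,stop]
After 8 (process(C)): A:[tick] B:[] C:[data,resp,err,stop]
After 9 (process(C)): A:[tick] B:[] C:[resp,err,stop]

Answer: 1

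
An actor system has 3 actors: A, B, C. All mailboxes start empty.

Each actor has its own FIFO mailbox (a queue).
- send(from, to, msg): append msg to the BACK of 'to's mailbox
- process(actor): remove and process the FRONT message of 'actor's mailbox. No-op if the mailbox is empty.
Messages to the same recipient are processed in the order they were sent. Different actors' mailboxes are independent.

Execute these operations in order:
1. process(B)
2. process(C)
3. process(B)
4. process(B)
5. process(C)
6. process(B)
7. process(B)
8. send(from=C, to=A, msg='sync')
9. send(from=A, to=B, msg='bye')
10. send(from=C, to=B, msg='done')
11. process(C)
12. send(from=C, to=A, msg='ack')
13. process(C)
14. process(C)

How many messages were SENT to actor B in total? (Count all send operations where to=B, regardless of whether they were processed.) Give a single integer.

After 1 (process(B)): A:[] B:[] C:[]
After 2 (process(C)): A:[] B:[] C:[]
After 3 (process(B)): A:[] B:[] C:[]
After 4 (process(B)): A:[] B:[] C:[]
After 5 (process(C)): A:[] B:[] C:[]
After 6 (process(B)): A:[] B:[] C:[]
After 7 (process(B)): A:[] B:[] C:[]
After 8 (send(from=C, to=A, msg='sync')): A:[sync] B:[] C:[]
After 9 (send(from=A, to=B, msg='bye')): A:[sync] B:[bye] C:[]
After 10 (send(from=C, to=B, msg='done')): A:[sync] B:[bye,done] C:[]
After 11 (process(C)): A:[sync] B:[bye,done] C:[]
After 12 (send(from=C, to=A, msg='ack')): A:[sync,ack] B:[bye,done] C:[]
After 13 (process(C)): A:[sync,ack] B:[bye,done] C:[]
After 14 (process(C)): A:[sync,ack] B:[bye,done] C:[]

Answer: 2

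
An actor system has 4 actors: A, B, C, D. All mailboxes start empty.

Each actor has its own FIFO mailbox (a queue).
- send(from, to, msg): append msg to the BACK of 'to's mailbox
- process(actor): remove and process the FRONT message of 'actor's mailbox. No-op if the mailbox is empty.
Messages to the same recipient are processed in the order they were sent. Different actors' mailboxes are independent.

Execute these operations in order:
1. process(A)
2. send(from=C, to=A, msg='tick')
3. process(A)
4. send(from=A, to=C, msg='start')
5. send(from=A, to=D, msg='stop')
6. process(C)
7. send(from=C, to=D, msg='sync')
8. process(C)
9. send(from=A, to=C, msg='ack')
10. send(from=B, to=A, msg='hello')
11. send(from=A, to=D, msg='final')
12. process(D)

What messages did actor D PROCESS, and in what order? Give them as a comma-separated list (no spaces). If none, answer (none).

Answer: stop

Derivation:
After 1 (process(A)): A:[] B:[] C:[] D:[]
After 2 (send(from=C, to=A, msg='tick')): A:[tick] B:[] C:[] D:[]
After 3 (process(A)): A:[] B:[] C:[] D:[]
After 4 (send(from=A, to=C, msg='start')): A:[] B:[] C:[start] D:[]
After 5 (send(from=A, to=D, msg='stop')): A:[] B:[] C:[start] D:[stop]
After 6 (process(C)): A:[] B:[] C:[] D:[stop]
After 7 (send(from=C, to=D, msg='sync')): A:[] B:[] C:[] D:[stop,sync]
After 8 (process(C)): A:[] B:[] C:[] D:[stop,sync]
After 9 (send(from=A, to=C, msg='ack')): A:[] B:[] C:[ack] D:[stop,sync]
After 10 (send(from=B, to=A, msg='hello')): A:[hello] B:[] C:[ack] D:[stop,sync]
After 11 (send(from=A, to=D, msg='final')): A:[hello] B:[] C:[ack] D:[stop,sync,final]
After 12 (process(D)): A:[hello] B:[] C:[ack] D:[sync,final]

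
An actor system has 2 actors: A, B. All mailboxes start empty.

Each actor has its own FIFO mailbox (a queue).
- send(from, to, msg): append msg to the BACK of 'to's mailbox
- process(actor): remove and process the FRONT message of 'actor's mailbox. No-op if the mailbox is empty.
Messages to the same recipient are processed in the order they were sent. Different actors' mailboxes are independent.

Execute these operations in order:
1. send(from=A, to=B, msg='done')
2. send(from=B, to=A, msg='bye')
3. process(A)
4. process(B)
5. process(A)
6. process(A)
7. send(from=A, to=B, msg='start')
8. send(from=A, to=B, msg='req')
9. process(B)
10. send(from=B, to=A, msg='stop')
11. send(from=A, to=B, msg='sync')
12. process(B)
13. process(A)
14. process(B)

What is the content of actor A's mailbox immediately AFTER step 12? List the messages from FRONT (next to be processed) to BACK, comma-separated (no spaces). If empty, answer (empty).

After 1 (send(from=A, to=B, msg='done')): A:[] B:[done]
After 2 (send(from=B, to=A, msg='bye')): A:[bye] B:[done]
After 3 (process(A)): A:[] B:[done]
After 4 (process(B)): A:[] B:[]
After 5 (process(A)): A:[] B:[]
After 6 (process(A)): A:[] B:[]
After 7 (send(from=A, to=B, msg='start')): A:[] B:[start]
After 8 (send(from=A, to=B, msg='req')): A:[] B:[start,req]
After 9 (process(B)): A:[] B:[req]
After 10 (send(from=B, to=A, msg='stop')): A:[stop] B:[req]
After 11 (send(from=A, to=B, msg='sync')): A:[stop] B:[req,sync]
After 12 (process(B)): A:[stop] B:[sync]

stop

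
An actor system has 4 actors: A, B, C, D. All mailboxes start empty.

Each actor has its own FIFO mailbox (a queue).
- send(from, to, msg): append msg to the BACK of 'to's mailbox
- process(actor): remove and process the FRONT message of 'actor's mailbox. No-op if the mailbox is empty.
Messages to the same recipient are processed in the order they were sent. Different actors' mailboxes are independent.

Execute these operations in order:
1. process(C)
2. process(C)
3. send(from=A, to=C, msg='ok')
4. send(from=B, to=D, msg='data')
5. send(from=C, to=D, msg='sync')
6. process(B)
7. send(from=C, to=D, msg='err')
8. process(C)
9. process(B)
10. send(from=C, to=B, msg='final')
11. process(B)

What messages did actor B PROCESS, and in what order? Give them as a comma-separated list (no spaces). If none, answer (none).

Answer: final

Derivation:
After 1 (process(C)): A:[] B:[] C:[] D:[]
After 2 (process(C)): A:[] B:[] C:[] D:[]
After 3 (send(from=A, to=C, msg='ok')): A:[] B:[] C:[ok] D:[]
After 4 (send(from=B, to=D, msg='data')): A:[] B:[] C:[ok] D:[data]
After 5 (send(from=C, to=D, msg='sync')): A:[] B:[] C:[ok] D:[data,sync]
After 6 (process(B)): A:[] B:[] C:[ok] D:[data,sync]
After 7 (send(from=C, to=D, msg='err')): A:[] B:[] C:[ok] D:[data,sync,err]
After 8 (process(C)): A:[] B:[] C:[] D:[data,sync,err]
After 9 (process(B)): A:[] B:[] C:[] D:[data,sync,err]
After 10 (send(from=C, to=B, msg='final')): A:[] B:[final] C:[] D:[data,sync,err]
After 11 (process(B)): A:[] B:[] C:[] D:[data,sync,err]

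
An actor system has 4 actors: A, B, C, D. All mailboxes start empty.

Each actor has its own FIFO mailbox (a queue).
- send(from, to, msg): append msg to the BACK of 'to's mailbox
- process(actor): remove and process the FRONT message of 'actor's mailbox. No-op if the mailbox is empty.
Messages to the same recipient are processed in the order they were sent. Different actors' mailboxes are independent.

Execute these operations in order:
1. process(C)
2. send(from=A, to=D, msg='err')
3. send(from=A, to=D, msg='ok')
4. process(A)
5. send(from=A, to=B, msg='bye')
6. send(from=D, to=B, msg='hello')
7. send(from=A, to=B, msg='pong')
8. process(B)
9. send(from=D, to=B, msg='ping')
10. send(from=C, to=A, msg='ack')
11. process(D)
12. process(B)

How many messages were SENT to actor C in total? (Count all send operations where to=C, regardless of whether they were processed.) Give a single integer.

Answer: 0

Derivation:
After 1 (process(C)): A:[] B:[] C:[] D:[]
After 2 (send(from=A, to=D, msg='err')): A:[] B:[] C:[] D:[err]
After 3 (send(from=A, to=D, msg='ok')): A:[] B:[] C:[] D:[err,ok]
After 4 (process(A)): A:[] B:[] C:[] D:[err,ok]
After 5 (send(from=A, to=B, msg='bye')): A:[] B:[bye] C:[] D:[err,ok]
After 6 (send(from=D, to=B, msg='hello')): A:[] B:[bye,hello] C:[] D:[err,ok]
After 7 (send(from=A, to=B, msg='pong')): A:[] B:[bye,hello,pong] C:[] D:[err,ok]
After 8 (process(B)): A:[] B:[hello,pong] C:[] D:[err,ok]
After 9 (send(from=D, to=B, msg='ping')): A:[] B:[hello,pong,ping] C:[] D:[err,ok]
After 10 (send(from=C, to=A, msg='ack')): A:[ack] B:[hello,pong,ping] C:[] D:[err,ok]
After 11 (process(D)): A:[ack] B:[hello,pong,ping] C:[] D:[ok]
After 12 (process(B)): A:[ack] B:[pong,ping] C:[] D:[ok]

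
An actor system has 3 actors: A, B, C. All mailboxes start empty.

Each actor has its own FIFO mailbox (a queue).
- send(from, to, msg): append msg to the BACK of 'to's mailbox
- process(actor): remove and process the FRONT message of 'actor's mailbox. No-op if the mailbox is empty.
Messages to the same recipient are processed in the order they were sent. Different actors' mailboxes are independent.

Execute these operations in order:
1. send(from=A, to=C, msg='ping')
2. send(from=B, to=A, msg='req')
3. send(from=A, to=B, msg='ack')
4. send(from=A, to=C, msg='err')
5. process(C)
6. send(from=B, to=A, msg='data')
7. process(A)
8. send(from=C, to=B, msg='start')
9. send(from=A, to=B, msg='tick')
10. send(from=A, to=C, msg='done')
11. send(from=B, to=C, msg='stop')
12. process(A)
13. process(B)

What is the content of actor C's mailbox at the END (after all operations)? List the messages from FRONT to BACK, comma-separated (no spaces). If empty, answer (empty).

After 1 (send(from=A, to=C, msg='ping')): A:[] B:[] C:[ping]
After 2 (send(from=B, to=A, msg='req')): A:[req] B:[] C:[ping]
After 3 (send(from=A, to=B, msg='ack')): A:[req] B:[ack] C:[ping]
After 4 (send(from=A, to=C, msg='err')): A:[req] B:[ack] C:[ping,err]
After 5 (process(C)): A:[req] B:[ack] C:[err]
After 6 (send(from=B, to=A, msg='data')): A:[req,data] B:[ack] C:[err]
After 7 (process(A)): A:[data] B:[ack] C:[err]
After 8 (send(from=C, to=B, msg='start')): A:[data] B:[ack,start] C:[err]
After 9 (send(from=A, to=B, msg='tick')): A:[data] B:[ack,start,tick] C:[err]
After 10 (send(from=A, to=C, msg='done')): A:[data] B:[ack,start,tick] C:[err,done]
After 11 (send(from=B, to=C, msg='stop')): A:[data] B:[ack,start,tick] C:[err,done,stop]
After 12 (process(A)): A:[] B:[ack,start,tick] C:[err,done,stop]
After 13 (process(B)): A:[] B:[start,tick] C:[err,done,stop]

Answer: err,done,stop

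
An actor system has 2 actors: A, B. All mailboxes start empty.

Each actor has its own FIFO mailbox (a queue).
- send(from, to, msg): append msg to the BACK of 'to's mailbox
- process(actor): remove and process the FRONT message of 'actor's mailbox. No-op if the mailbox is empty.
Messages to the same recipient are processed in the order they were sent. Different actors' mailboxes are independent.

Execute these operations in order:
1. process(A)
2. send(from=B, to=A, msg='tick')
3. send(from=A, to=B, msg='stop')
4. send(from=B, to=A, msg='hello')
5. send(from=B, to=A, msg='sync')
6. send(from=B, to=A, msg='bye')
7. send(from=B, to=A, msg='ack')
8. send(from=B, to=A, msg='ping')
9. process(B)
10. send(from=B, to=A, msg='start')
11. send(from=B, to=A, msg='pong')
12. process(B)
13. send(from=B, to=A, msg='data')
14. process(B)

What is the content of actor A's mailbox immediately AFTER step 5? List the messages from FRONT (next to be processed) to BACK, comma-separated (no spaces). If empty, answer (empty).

After 1 (process(A)): A:[] B:[]
After 2 (send(from=B, to=A, msg='tick')): A:[tick] B:[]
After 3 (send(from=A, to=B, msg='stop')): A:[tick] B:[stop]
After 4 (send(from=B, to=A, msg='hello')): A:[tick,hello] B:[stop]
After 5 (send(from=B, to=A, msg='sync')): A:[tick,hello,sync] B:[stop]

tick,hello,sync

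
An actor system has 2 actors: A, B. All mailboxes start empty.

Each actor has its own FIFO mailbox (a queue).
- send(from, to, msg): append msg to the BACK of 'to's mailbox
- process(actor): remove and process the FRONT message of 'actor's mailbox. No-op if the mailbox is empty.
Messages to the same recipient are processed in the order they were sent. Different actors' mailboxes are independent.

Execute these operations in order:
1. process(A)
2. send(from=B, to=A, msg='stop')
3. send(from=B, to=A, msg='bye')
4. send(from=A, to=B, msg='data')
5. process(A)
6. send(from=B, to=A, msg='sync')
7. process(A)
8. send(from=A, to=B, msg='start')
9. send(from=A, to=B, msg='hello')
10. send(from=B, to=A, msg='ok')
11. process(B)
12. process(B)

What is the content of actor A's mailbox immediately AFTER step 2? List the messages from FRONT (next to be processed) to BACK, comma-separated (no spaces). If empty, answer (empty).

After 1 (process(A)): A:[] B:[]
After 2 (send(from=B, to=A, msg='stop')): A:[stop] B:[]

stop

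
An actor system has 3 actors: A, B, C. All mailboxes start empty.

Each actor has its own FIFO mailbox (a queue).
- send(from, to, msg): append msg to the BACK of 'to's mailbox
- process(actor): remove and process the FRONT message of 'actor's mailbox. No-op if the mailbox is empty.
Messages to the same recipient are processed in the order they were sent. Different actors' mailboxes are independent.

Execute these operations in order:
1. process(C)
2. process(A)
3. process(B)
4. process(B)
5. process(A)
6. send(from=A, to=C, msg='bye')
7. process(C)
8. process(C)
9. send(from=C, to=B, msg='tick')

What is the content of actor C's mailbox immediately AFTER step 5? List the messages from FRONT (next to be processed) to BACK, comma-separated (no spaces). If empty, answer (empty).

After 1 (process(C)): A:[] B:[] C:[]
After 2 (process(A)): A:[] B:[] C:[]
After 3 (process(B)): A:[] B:[] C:[]
After 4 (process(B)): A:[] B:[] C:[]
After 5 (process(A)): A:[] B:[] C:[]

(empty)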